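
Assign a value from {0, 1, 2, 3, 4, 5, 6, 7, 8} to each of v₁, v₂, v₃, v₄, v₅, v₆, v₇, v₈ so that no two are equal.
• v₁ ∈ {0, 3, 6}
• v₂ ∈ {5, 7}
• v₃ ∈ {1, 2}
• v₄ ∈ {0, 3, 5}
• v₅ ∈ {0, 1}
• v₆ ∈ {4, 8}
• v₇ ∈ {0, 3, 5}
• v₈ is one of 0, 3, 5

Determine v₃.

v₄, v₇, v₈ between them cover only {0, 3, 5} — a naked triple. Remove those values from v₁, v₂, v₅.
v₁ must be 6 (only option left).
That leaves v₂ = 7.
That leaves v₅ = 1. Remove 1 from v₃.
So v₃ = 2.

2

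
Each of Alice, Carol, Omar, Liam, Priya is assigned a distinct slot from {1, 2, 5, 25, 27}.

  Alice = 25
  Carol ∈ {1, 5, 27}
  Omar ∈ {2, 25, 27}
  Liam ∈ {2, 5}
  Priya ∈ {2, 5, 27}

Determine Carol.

1

Alice's domain is down to {25}, so Alice = 25. Eliminate 25 elsewhere: Omar.
The 4 still-open variables draw from only 4 values {1, 2, 5, 27}, so each is used; only Carol can be 1, hence Carol = 1.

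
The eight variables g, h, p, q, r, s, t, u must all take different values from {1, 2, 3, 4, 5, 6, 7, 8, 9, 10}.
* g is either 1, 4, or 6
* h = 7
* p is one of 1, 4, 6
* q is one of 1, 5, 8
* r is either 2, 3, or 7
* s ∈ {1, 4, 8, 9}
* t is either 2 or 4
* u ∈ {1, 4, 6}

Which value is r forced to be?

h has just one choice, so h = 7. Remove 7 from r.
The 3 variables g, p, u are confined to {1, 4, 6}, which locks those values in; drop them from q, s, t.
t must be 2 (only option left). So r can't be 2.
So r = 3.

3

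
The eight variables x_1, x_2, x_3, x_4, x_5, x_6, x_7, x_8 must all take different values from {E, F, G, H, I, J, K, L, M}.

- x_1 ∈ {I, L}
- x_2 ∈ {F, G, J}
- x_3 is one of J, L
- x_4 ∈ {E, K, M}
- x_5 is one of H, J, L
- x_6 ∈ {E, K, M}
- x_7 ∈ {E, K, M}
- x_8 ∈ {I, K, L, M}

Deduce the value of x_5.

H

The 3 variables x_4, x_6, x_7 are confined to {E, K, M}, which locks those values in; drop them from x_8.
x_1 and x_8 share exactly the 2 values {I, L}; by pigeonhole those values go to them, so strike I, L from x_3, x_5.
x_3's domain is down to {J}, so x_3 = J. Strike J from x_2, x_5.
So x_5 = H.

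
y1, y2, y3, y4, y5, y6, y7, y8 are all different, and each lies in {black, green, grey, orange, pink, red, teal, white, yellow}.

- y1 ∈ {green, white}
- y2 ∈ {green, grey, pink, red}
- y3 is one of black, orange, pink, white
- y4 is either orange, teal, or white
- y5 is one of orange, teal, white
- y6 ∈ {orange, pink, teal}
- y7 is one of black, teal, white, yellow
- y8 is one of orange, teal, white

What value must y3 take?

black

y4, y5, y8 share exactly the 3 values {orange, teal, white}; by pigeonhole those values go to them, so strike orange, teal, white from y1, y3, y6, y7.
That leaves y1 = green. Strike green from y2.
y6's domain is down to {pink}, so y6 = pink. Strike pink from y2, y3.
So y3 = black.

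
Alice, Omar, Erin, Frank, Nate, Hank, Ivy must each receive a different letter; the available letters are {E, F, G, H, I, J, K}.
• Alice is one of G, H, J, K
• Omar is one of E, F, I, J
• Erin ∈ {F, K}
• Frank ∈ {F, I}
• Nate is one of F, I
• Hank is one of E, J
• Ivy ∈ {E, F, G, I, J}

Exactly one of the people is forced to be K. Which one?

Erin

The 7 variables draw from only 7 values {E, F, G, H, I, J, K}, so each is used; only Alice can be H, hence Alice = H.
Among the 6 still-open variables, G fits only Ivy (and all 6 values in {E, F, G, I, J, K} must be used), so Ivy = G.
The 5 still-open variables together cover exactly {E, F, I, J, K} — 5 values for 5 variables — and K appears only in Erin's list, so Erin = K.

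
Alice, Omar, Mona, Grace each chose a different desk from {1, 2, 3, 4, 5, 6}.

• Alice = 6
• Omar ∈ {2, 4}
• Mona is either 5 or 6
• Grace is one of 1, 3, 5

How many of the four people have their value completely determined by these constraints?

Alice's domain is down to {6}, so Alice = 6. Remove 6 from Mona.
Mona has just one choice, so Mona = 5. Remove 5 from Grace.
Determined: Alice=6, Mona=5. The other people each still have more than one consistent value. That makes 2.

2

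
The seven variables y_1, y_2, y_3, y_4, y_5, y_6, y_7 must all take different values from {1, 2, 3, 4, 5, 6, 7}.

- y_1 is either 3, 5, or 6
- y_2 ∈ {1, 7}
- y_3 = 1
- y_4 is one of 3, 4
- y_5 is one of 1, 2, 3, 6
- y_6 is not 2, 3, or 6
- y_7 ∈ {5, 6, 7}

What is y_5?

y_3 must be 1 (only option left). So y_2, y_5, y_6 can't be 1.
y_2's domain is down to {7}, so y_2 = 7. Remove 7 from y_6, y_7.
Among the 5 still-open variables, 2 fits only y_5 (and all 5 values in {2, 3, 4, 5, 6} must be used), so y_5 = 2.

2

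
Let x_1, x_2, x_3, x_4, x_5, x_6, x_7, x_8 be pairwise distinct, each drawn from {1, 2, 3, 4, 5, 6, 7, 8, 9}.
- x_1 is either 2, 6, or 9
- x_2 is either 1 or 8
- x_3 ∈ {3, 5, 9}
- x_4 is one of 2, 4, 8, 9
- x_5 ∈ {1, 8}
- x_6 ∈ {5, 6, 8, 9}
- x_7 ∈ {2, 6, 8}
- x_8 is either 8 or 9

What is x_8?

9

The 8 variables draw from only 8 values {1, 2, 3, 4, 5, 6, 8, 9}, so each is used; only x_3 can be 3, hence x_3 = 3.
The 7 still-open variables draw from only 7 values {1, 2, 4, 5, 6, 8, 9}, so each is used; only x_4 can be 4, hence x_4 = 4.
The 6 still-open variables together cover exactly {1, 2, 5, 6, 8, 9} — 6 values for 6 variables — and 5 appears only in x_6's list, so x_6 = 5.
The 2 variables x_2 and x_5 are confined to {1, 8}, which locks those values in; drop them from x_7, x_8.
So x_8 = 9.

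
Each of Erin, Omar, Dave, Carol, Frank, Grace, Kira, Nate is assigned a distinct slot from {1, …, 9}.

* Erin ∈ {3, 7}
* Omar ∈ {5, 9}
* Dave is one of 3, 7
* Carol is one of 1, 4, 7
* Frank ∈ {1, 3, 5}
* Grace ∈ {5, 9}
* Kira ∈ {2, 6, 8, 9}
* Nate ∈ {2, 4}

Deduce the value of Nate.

The 2 variables Erin and Dave are confined to {3, 7}, which locks those values in; drop them from Carol, Frank.
Omar and Grace share exactly the 2 values {5, 9}; by pigeonhole those values go to them, so strike 5, 9 from Frank, Kira.
Frank must be 1 (only option left). So Carol can't be 1.
Carol's domain is down to {4}, so Carol = 4. Remove 4 from Nate.
So Nate = 2.

2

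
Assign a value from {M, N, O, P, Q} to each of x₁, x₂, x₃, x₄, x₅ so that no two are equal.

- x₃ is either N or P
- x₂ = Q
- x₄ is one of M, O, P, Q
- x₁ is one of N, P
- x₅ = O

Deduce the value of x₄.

M

x₂'s domain is down to {Q}, so x₂ = Q. Eliminate Q elsewhere: x₄.
That leaves x₅ = O. Strike O from x₄.
The 3 still-open variables draw from only 3 values {M, N, P}, so each is used; only x₄ can be M, hence x₄ = M.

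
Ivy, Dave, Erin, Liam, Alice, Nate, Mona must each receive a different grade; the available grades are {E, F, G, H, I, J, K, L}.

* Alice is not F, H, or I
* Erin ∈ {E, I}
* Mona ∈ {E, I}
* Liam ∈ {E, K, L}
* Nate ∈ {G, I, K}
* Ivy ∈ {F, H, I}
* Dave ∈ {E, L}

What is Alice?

Erin and Mona between them cover only {E, I} — a naked pair. Remove those values from Ivy, Dave, Liam, Alice, Nate.
Dave must be L (only option left). Eliminate L elsewhere: Liam, Alice.
Liam has just one choice, so Liam = K. Strike K from Alice, Nate.
Nate has just one choice, so Nate = G. Remove G from Alice.
So Alice = J.

J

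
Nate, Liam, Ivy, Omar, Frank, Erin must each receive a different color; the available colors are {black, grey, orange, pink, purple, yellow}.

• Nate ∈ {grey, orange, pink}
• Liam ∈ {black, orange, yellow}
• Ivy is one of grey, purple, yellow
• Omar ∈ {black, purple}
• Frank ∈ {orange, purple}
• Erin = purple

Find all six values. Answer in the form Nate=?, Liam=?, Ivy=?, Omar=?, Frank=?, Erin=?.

Erin has just one choice, so Erin = purple. Strike purple from Ivy, Omar, Frank.
Omar's domain is down to {black}, so Omar = black. So Liam can't be black.
Frank has just one choice, so Frank = orange. Eliminate orange elsewhere: Nate, Liam.
Liam must be yellow (only option left). Eliminate yellow elsewhere: Ivy.
Ivy must be grey (only option left). Eliminate grey elsewhere: Nate.
Nate's domain is down to {pink}, so Nate = pink.

Nate=pink, Liam=yellow, Ivy=grey, Omar=black, Frank=orange, Erin=purple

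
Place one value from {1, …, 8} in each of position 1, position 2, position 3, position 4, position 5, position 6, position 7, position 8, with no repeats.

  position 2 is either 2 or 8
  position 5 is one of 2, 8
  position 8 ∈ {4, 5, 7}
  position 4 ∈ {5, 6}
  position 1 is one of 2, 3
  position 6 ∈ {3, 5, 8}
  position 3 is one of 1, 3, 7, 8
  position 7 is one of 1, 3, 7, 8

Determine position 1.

The 8 variables together cover exactly {1, 2, 3, 4, 5, 6, 7, 8} — 8 values for 8 variables — and 4 appears only in position 8's list, so position 8 = 4.
Among the 7 still-open variables, 6 fits only position 4 (and all 7 values in {1, 2, 3, 5, 6, 7, 8} must be used), so position 4 = 6.
The 6 still-open variables draw from only 6 values {1, 2, 3, 5, 7, 8}, so each is used; only position 6 can be 5, hence position 6 = 5.
The 2 variables position 2 and position 5 are confined to {2, 8}, which locks those values in; drop them from position 1, position 3, position 7.
So position 1 = 3.

3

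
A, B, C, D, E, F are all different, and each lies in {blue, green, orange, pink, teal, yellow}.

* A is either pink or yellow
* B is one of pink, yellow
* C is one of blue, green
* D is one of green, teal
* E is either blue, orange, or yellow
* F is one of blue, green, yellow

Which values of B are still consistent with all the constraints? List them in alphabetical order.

pink, yellow

The 6 variables together cover exactly {blue, green, orange, pink, teal, yellow} — 6 values for 6 variables — and orange appears only in E's list, so E = orange.
The 5 still-open variables draw from only 5 values {blue, green, pink, teal, yellow}, so each is used; only D can be teal, hence D = teal.
The 2 variables A and B are confined to {pink, yellow}, which locks those values in; drop them from F.
No further eliminations apply; B can still be any of pink, yellow.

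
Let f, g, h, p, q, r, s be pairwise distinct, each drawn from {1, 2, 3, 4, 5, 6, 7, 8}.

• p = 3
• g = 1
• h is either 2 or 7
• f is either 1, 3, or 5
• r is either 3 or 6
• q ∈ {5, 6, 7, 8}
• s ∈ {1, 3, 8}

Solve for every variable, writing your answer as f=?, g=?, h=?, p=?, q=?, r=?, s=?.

g's domain is down to {1}, so g = 1. Remove 1 from f, s.
That leaves p = 3. Eliminate 3 elsewhere: f, r, s.
r's domain is down to {6}, so r = 6. Remove 6 from q.
s's domain is down to {8}, so s = 8. Strike 8 from q.
f has just one choice, so f = 5. So q can't be 5.
q's domain is down to {7}, so q = 7. Eliminate 7 elsewhere: h.
That leaves h = 2.

f=5, g=1, h=2, p=3, q=7, r=6, s=8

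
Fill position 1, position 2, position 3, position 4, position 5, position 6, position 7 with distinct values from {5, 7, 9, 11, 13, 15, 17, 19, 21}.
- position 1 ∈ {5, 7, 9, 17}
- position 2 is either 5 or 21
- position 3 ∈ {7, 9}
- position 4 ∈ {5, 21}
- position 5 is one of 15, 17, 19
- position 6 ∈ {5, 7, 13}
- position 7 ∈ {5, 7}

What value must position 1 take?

17

position 2 and position 4 between them cover only {5, 21} — a naked pair. Remove those values from position 1, position 6, position 7.
That leaves position 7 = 7. So position 1, position 3, position 6 can't be 7.
position 3 must be 9 (only option left). So position 1 can't be 9.
So position 1 = 17.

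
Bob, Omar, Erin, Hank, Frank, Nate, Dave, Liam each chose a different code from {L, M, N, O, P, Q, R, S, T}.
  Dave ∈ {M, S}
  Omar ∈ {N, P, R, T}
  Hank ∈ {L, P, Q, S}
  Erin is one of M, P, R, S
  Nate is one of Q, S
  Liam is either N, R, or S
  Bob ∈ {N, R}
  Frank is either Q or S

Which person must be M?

Dave

The 8 variables together cover exactly {L, M, N, P, Q, R, S, T} — 8 values for 8 variables — and L appears only in Hank's list, so Hank = L.
Among the 7 still-open variables, T fits only Omar (and all 7 values in {M, N, P, Q, R, S, T} must be used), so Omar = T.
The 6 still-open variables draw from only 6 values {M, N, P, Q, R, S}, so each is used; only Erin can be P, hence Erin = P.
The 5 still-open variables together cover exactly {M, N, Q, R, S} — 5 values for 5 variables — and M appears only in Dave's list, so Dave = M.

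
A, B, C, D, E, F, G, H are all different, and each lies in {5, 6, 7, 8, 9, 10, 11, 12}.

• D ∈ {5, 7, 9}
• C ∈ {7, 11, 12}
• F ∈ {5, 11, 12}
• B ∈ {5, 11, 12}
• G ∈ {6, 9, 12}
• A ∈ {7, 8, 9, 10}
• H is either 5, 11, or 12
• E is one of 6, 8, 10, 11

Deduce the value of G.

6

The 3 variables B, F, H are confined to {5, 11, 12}, which locks those values in; drop them from C, D, E, G.
C must be 7 (only option left). Remove 7 from A, D.
D has just one choice, so D = 9. Remove 9 from A, G.
So G = 6.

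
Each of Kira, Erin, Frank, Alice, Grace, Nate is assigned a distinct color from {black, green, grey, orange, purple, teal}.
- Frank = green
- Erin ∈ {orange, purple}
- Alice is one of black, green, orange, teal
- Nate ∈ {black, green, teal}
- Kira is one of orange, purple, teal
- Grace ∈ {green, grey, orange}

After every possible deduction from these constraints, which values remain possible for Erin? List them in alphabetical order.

Frank has just one choice, so Frank = green. Strike green from Alice, Grace, Nate.
The 5 still-open variables draw from only 5 values {black, grey, orange, purple, teal}, so each is used; only Grace can be grey, hence Grace = grey.
No further eliminations apply; Erin can still be any of orange, purple.

orange, purple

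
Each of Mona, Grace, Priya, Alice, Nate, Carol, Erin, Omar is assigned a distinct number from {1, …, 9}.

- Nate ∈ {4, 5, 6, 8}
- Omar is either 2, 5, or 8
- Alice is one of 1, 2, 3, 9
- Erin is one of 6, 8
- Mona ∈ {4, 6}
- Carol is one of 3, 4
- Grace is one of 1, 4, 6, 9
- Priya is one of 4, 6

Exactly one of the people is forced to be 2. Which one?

Omar

Mona and Priya share exactly the 2 values {4, 6}; by pigeonhole those values go to them, so strike 4, 6 from Grace, Nate, Carol, Erin.
Carol has just one choice, so Carol = 3. Remove 3 from Alice.
Erin has just one choice, so Erin = 8. Eliminate 8 elsewhere: Nate, Omar.
Nate's domain is down to {5}, so Nate = 5. Strike 5 from Omar.
So 2 goes to Omar.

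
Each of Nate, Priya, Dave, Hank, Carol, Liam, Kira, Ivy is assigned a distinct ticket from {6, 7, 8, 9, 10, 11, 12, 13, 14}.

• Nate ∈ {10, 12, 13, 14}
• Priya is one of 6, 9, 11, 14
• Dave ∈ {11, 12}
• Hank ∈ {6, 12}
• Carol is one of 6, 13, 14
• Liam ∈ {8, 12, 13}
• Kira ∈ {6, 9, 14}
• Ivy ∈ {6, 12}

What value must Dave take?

The 8 variables draw from only 8 values {6, 8, 9, 10, 11, 12, 13, 14}, so each is used; only Liam can be 8, hence Liam = 8.
The 7 still-open variables together cover exactly {6, 9, 10, 11, 12, 13, 14} — 7 values for 7 variables — and 10 appears only in Nate's list, so Nate = 10.
Among the 6 still-open variables, 13 fits only Carol (and all 6 values in {6, 9, 11, 12, 13, 14} must be used), so Carol = 13.
Hank and Ivy share exactly the 2 values {6, 12}; by pigeonhole those values go to them, so strike 6, 12 from Priya, Dave, Kira.
So Dave = 11.

11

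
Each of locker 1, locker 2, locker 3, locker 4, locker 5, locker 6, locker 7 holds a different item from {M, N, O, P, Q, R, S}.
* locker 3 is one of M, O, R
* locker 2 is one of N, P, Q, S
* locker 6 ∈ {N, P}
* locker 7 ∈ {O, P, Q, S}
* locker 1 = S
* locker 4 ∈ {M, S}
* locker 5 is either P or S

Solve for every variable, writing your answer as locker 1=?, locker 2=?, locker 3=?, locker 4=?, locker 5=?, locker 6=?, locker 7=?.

locker 1=S, locker 2=Q, locker 3=R, locker 4=M, locker 5=P, locker 6=N, locker 7=O

locker 1 has just one choice, so locker 1 = S. Strike S from locker 2, locker 4, locker 5, locker 7.
locker 4 must be M (only option left). Strike M from locker 3.
locker 5's domain is down to {P}, so locker 5 = P. Strike P from locker 2, locker 6, locker 7.
locker 6's domain is down to {N}, so locker 6 = N. So locker 2 can't be N.
locker 2 must be Q (only option left). Strike Q from locker 7.
locker 7 has just one choice, so locker 7 = O. So locker 3 can't be O.
That leaves locker 3 = R.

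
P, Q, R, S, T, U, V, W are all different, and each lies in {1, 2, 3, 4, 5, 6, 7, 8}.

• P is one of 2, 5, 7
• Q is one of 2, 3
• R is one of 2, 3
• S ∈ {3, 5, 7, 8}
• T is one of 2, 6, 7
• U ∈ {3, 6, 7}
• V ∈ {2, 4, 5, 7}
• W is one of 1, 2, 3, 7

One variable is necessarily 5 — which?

The 8 variables draw from only 8 values {1, 2, 3, 4, 5, 6, 7, 8}, so each is used; only W can be 1, hence W = 1.
The 7 still-open variables together cover exactly {2, 3, 4, 5, 6, 7, 8} — 7 values for 7 variables — and 4 appears only in V's list, so V = 4.
The 6 still-open variables together cover exactly {2, 3, 5, 6, 7, 8} — 6 values for 6 variables — and 8 appears only in S's list, so S = 8.
Among the 5 still-open variables, 5 fits only P (and all 5 values in {2, 3, 5, 6, 7} must be used), so P = 5.

P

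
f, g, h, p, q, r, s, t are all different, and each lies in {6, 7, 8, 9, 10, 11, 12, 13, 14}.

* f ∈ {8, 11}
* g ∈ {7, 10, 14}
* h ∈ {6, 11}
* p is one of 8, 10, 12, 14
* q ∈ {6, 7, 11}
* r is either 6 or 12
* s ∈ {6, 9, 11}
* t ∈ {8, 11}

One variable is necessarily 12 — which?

r

The 8 variables draw from only 8 values {6, 7, 8, 9, 10, 11, 12, 14}, so each is used; only s can be 9, hence s = 9.
f and t share exactly the 2 values {8, 11}; by pigeonhole those values go to them, so strike 8, 11 from h, p, q.
h has just one choice, so h = 6. Eliminate 6 elsewhere: q, r.
So 12 goes to r.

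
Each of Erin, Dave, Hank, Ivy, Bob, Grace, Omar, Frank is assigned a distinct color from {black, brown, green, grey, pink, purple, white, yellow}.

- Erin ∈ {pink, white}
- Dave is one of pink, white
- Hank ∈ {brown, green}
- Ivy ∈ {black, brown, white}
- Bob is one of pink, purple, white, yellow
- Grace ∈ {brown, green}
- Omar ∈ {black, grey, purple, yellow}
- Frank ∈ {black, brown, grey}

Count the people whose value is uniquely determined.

2

Erin and Dave between them cover only {pink, white} — a naked pair. Remove those values from Ivy, Bob.
Hank and Grace share exactly the 2 values {brown, green}; by pigeonhole those values go to them, so strike brown, green from Ivy, Frank.
That leaves Ivy = black. So Omar, Frank can't be black.
That leaves Frank = grey. Strike grey from Omar.
Determined: Ivy=black, Frank=grey. The other people each still have more than one consistent value. That makes 2.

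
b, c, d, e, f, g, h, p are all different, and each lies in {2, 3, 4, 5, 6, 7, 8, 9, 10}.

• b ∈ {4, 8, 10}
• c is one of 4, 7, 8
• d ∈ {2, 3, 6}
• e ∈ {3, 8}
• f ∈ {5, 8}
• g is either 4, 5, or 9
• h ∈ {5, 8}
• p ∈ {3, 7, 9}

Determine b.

f and h between them cover only {5, 8} — a naked pair. Remove those values from b, c, e, g.
That leaves e = 3. Eliminate 3 elsewhere: d, p.
c, g, p share exactly the 3 values {4, 7, 9}; by pigeonhole those values go to them, so strike 4, 7, 9 from b.
So b = 10.

10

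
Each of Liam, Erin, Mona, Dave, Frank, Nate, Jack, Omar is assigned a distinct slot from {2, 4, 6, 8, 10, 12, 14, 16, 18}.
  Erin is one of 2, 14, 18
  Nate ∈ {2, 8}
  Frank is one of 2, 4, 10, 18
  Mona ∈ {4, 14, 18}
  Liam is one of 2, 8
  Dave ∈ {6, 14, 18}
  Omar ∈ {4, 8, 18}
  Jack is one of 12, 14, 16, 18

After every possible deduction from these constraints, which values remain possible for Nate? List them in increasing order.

Liam and Nate share exactly the 2 values {2, 8}; by pigeonhole those values go to them, so strike 2, 8 from Erin, Frank, Omar.
Erin, Mona, Omar share exactly the 3 values {4, 14, 18}; by pigeonhole those values go to them, so strike 4, 14, 18 from Dave, Frank, Jack.
Dave's domain is down to {6}, so Dave = 6.
Frank has just one choice, so Frank = 10.
No further eliminations apply; Nate can still be any of 2, 8.

2, 8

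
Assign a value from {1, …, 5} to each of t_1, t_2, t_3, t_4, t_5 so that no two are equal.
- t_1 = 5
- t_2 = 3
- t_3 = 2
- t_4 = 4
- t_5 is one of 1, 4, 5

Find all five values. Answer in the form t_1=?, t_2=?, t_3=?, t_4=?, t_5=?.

t_1=5, t_2=3, t_3=2, t_4=4, t_5=1

t_1 has just one choice, so t_1 = 5. Remove 5 from t_5.
That leaves t_2 = 3.
That leaves t_3 = 2.
t_4's domain is down to {4}, so t_4 = 4. Remove 4 from t_5.
t_5's domain is down to {1}, so t_5 = 1.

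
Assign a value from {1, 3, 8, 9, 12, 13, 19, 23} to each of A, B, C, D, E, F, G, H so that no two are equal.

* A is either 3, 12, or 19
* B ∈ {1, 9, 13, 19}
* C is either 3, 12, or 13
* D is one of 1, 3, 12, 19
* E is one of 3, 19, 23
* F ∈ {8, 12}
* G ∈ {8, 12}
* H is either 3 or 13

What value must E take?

The 8 variables together cover exactly {1, 3, 8, 9, 12, 13, 19, 23} — 8 values for 8 variables — and 9 appears only in B's list, so B = 9.
The 7 still-open variables together cover exactly {1, 3, 8, 12, 13, 19, 23} — 7 values for 7 variables — and 1 appears only in D's list, so D = 1.
The 6 still-open variables together cover exactly {3, 8, 12, 13, 19, 23} — 6 values for 6 variables — and 23 appears only in E's list, so E = 23.

23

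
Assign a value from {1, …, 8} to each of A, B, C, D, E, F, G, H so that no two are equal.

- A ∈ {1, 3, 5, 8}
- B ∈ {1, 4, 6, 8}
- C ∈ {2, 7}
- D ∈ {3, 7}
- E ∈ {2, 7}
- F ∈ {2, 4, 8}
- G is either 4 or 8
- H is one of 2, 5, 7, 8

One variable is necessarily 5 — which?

H

The 8 variables together cover exactly {1, 2, 3, 4, 5, 6, 7, 8} — 8 values for 8 variables — and 6 appears only in B's list, so B = 6.
Among the 7 still-open variables, 1 fits only A (and all 7 values in {1, 2, 3, 4, 5, 7, 8} must be used), so A = 1.
Among the 6 still-open variables, 3 fits only D (and all 6 values in {2, 3, 4, 5, 7, 8} must be used), so D = 3.
Among the 5 still-open variables, 5 fits only H (and all 5 values in {2, 4, 5, 7, 8} must be used), so H = 5.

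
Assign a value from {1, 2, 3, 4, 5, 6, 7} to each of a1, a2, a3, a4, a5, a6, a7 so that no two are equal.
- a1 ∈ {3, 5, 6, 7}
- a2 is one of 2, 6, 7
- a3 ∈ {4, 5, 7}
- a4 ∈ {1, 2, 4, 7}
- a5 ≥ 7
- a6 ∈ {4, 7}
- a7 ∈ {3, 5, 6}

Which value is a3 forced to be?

a5's domain is down to {7}, so a5 = 7. So a1, a2, a3, a4, a6 can't be 7.
a6 has just one choice, so a6 = 4. Eliminate 4 elsewhere: a3, a4.
So a3 = 5.

5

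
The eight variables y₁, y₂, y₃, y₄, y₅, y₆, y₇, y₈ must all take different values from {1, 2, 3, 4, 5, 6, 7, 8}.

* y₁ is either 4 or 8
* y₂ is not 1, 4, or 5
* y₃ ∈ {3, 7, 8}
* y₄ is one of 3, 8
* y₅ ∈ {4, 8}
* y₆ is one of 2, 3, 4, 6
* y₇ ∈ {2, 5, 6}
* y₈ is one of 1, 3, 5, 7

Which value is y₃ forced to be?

Among the 8 variables, 1 fits only y₈ (and all 8 values in {1, 2, 3, 4, 5, 6, 7, 8} must be used), so y₈ = 1.
The 7 still-open variables together cover exactly {2, 3, 4, 5, 6, 7, 8} — 7 values for 7 variables — and 5 appears only in y₇'s list, so y₇ = 5.
The 2 variables y₁ and y₅ are confined to {4, 8}, which locks those values in; drop them from y₂, y₃, y₄, y₆.
y₄'s domain is down to {3}, so y₄ = 3. Remove 3 from y₂, y₃, y₆.
So y₃ = 7.

7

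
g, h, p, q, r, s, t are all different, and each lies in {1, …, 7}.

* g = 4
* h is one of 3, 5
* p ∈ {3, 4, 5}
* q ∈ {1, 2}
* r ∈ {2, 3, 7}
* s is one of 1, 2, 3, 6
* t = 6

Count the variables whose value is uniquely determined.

3

g's domain is down to {4}, so g = 4. Strike 4 from p.
t must be 6 (only option left). Strike 6 from s.
The 5 still-open variables together cover exactly {1, 2, 3, 5, 7} — 5 values for 5 variables — and 7 appears only in r's list, so r = 7.
h and p share exactly the 2 values {3, 5}; by pigeonhole those values go to them, so strike 3, 5 from s.
Determined: g=4, r=7, t=6. The other variables each still have more than one consistent value. That makes 3.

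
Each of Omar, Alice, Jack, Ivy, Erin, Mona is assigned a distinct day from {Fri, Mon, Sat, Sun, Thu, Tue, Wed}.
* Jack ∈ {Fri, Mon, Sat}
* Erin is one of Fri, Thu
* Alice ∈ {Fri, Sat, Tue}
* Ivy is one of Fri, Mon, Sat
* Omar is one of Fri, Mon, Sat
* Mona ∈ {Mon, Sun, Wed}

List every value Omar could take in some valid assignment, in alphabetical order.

Fri, Mon, Sat

Omar, Jack, Ivy share exactly the 3 values {Fri, Mon, Sat}; by pigeonhole those values go to them, so strike Fri, Mon, Sat from Alice, Erin, Mona.
Alice has just one choice, so Alice = Tue.
Erin's domain is down to {Thu}, so Erin = Thu.
No further eliminations apply; Omar can still be any of Fri, Mon, Sat.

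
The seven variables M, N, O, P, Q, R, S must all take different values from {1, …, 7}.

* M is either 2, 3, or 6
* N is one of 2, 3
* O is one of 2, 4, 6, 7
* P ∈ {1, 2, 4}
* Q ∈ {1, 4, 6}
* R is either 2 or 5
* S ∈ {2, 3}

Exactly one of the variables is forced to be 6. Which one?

M

The 7 variables together cover exactly {1, 2, 3, 4, 5, 6, 7} — 7 values for 7 variables — and 5 appears only in R's list, so R = 5.
The 6 still-open variables together cover exactly {1, 2, 3, 4, 6, 7} — 6 values for 6 variables — and 7 appears only in O's list, so O = 7.
N and S between them cover only {2, 3} — a naked pair. Remove those values from M, P.
So 6 goes to M.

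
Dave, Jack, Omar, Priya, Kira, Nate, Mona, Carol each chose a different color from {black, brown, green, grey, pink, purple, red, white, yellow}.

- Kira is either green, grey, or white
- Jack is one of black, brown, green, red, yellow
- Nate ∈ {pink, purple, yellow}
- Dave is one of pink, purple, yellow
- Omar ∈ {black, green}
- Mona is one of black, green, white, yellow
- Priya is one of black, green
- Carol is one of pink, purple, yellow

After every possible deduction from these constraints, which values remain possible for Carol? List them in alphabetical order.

Omar and Priya share exactly the 2 values {black, green}; by pigeonhole those values go to them, so strike black, green from Jack, Kira, Mona.
Dave, Nate, Carol between them cover only {pink, purple, yellow} — a naked triple. Remove those values from Jack, Mona.
Mona's domain is down to {white}, so Mona = white. Strike white from Kira.
Kira's domain is down to {grey}, so Kira = grey.
No further eliminations apply; Carol can still be any of pink, purple, yellow.

pink, purple, yellow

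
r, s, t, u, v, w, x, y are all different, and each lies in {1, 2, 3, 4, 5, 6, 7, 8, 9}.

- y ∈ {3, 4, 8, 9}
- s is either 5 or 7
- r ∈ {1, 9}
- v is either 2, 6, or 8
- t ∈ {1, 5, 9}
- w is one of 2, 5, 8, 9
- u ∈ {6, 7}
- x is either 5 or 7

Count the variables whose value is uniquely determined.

1

s and x share exactly the 2 values {5, 7}; by pigeonhole those values go to them, so strike 5, 7 from t, u, w.
That leaves u = 6. Remove 6 from v.
The 2 variables r and t are confined to {1, 9}, which locks those values in; drop them from w, y.
v and w between them cover only {2, 8} — a naked pair. Remove those values from y.
Determined: u=6. The other variables each still have more than one consistent value. That makes 1.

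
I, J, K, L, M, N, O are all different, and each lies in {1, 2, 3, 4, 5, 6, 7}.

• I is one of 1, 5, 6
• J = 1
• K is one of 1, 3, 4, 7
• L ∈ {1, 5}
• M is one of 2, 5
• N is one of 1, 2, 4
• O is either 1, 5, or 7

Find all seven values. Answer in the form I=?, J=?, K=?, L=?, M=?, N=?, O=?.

I=6, J=1, K=3, L=5, M=2, N=4, O=7

J must be 1 (only option left). Eliminate 1 elsewhere: I, K, L, N, O.
L must be 5 (only option left). Eliminate 5 elsewhere: I, M, O.
M has just one choice, so M = 2. Strike 2 from N.
That leaves N = 4. Remove 4 from K.
O must be 7 (only option left). Eliminate 7 elsewhere: K.
That leaves I = 6.
K's domain is down to {3}, so K = 3.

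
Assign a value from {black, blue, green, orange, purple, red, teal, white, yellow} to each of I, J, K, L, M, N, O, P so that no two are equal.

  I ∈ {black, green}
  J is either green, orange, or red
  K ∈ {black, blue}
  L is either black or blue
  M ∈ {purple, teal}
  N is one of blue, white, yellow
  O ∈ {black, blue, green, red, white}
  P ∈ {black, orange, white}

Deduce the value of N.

yellow

K and L share exactly the 2 values {black, blue}; by pigeonhole those values go to them, so strike black, blue from I, N, O, P.
That leaves I = green. Eliminate green elsewhere: J, O.
J, O, P share exactly the 3 values {orange, red, white}; by pigeonhole those values go to them, so strike orange, red, white from N.
So N = yellow.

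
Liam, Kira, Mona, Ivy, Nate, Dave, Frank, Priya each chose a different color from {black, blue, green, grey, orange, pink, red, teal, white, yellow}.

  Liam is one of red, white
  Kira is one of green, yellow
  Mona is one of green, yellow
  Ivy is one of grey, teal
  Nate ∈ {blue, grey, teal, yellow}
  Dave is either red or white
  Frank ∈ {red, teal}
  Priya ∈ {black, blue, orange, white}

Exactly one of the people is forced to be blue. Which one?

Nate

Liam and Dave between them cover only {red, white} — a naked pair. Remove those values from Frank, Priya.
Frank must be teal (only option left). Remove teal from Ivy, Nate.
That leaves Ivy = grey. Strike grey from Nate.
Kira and Mona share exactly the 2 values {green, yellow}; by pigeonhole those values go to them, so strike green, yellow from Nate.
So blue goes to Nate.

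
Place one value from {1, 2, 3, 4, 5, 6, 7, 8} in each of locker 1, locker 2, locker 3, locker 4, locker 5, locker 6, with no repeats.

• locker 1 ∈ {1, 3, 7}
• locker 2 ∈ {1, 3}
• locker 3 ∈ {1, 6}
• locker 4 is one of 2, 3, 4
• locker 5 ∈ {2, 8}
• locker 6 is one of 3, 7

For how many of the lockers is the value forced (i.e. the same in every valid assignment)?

1

locker 1, locker 2, locker 6 between them cover only {1, 3, 7} — a naked triple. Remove those values from locker 3, locker 4.
locker 3 has just one choice, so locker 3 = 6.
Determined: locker 3=6. The other lockers each still have more than one consistent value. That makes 1.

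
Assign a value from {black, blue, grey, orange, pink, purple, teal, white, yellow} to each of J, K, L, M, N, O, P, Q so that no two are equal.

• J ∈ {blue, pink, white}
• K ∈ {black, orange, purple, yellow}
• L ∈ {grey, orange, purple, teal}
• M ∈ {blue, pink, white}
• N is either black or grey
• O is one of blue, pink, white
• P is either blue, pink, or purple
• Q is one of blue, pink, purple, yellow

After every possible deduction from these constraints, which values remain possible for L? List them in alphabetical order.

grey, orange, teal

J, M, O between them cover only {blue, pink, white} — a naked triple. Remove those values from P, Q.
P must be purple (only option left). So K, L, Q can't be purple.
Q must be yellow (only option left). So K can't be yellow.
No further eliminations apply; L can still be any of grey, orange, teal.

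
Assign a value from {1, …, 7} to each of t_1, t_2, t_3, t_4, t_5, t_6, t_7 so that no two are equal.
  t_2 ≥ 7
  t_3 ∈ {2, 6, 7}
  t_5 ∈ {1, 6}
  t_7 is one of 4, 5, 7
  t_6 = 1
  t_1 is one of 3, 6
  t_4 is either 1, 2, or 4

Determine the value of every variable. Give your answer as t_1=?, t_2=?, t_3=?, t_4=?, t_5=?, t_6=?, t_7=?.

t_1=3, t_2=7, t_3=2, t_4=4, t_5=6, t_6=1, t_7=5

t_2's domain is down to {7}, so t_2 = 7. Eliminate 7 elsewhere: t_3, t_7.
t_6 has just one choice, so t_6 = 1. Strike 1 from t_4, t_5.
t_5 must be 6 (only option left). Strike 6 from t_1, t_3.
That leaves t_1 = 3.
t_3 has just one choice, so t_3 = 2. Strike 2 from t_4.
t_4 has just one choice, so t_4 = 4. Remove 4 from t_7.
t_7 has just one choice, so t_7 = 5.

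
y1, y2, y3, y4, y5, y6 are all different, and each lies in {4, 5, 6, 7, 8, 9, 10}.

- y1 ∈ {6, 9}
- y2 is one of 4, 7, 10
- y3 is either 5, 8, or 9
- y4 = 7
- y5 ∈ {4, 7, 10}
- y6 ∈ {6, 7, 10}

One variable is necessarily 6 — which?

y6

y4 must be 7 (only option left). Eliminate 7 elsewhere: y2, y5, y6.
y2 and y5 between them cover only {4, 10} — a naked pair. Remove those values from y6.
So 6 goes to y6.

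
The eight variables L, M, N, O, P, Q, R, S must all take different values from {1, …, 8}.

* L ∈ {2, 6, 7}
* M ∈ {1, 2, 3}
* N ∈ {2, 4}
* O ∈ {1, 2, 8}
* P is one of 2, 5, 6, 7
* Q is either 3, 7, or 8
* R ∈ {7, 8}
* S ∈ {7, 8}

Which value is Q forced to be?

The 8 variables draw from only 8 values {1, 2, 3, 4, 5, 6, 7, 8}, so each is used; only N can be 4, hence N = 4.
The 7 still-open variables draw from only 7 values {1, 2, 3, 5, 6, 7, 8}, so each is used; only P can be 5, hence P = 5.
The 6 still-open variables draw from only 6 values {1, 2, 3, 6, 7, 8}, so each is used; only L can be 6, hence L = 6.
The 2 variables R and S are confined to {7, 8}, which locks those values in; drop them from O, Q.
So Q = 3.

3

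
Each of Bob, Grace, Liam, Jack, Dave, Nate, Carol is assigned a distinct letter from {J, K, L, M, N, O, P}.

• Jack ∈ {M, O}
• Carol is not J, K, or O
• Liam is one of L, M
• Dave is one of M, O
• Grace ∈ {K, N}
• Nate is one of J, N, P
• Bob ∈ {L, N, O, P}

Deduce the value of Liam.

L

The 7 variables draw from only 7 values {J, K, L, M, N, O, P}, so each is used; only Nate can be J, hence Nate = J.
The 6 still-open variables draw from only 6 values {K, L, M, N, O, P}, so each is used; only Grace can be K, hence Grace = K.
Jack and Dave between them cover only {M, O} — a naked pair. Remove those values from Bob, Liam, Carol.
So Liam = L.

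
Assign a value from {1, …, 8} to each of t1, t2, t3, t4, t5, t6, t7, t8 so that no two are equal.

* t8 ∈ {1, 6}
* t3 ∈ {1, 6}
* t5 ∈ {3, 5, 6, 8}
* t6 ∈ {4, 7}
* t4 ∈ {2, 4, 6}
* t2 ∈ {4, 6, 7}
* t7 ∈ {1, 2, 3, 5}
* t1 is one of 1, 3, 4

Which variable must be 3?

The 8 variables together cover exactly {1, 2, 3, 4, 5, 6, 7, 8} — 8 values for 8 variables — and 8 appears only in t5's list, so t5 = 8.
The 7 still-open variables draw from only 7 values {1, 2, 3, 4, 5, 6, 7}, so each is used; only t7 can be 5, hence t7 = 5.
The 6 still-open variables draw from only 6 values {1, 2, 3, 4, 6, 7}, so each is used; only t4 can be 2, hence t4 = 2.
The 5 still-open variables together cover exactly {1, 3, 4, 6, 7} — 5 values for 5 variables — and 3 appears only in t1's list, so t1 = 3.

t1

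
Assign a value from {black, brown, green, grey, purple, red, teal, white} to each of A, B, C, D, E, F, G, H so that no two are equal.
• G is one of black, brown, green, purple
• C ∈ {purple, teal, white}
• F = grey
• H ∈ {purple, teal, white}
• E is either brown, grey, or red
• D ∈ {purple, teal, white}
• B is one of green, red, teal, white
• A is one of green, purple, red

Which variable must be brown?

E

F has just one choice, so F = grey. Eliminate grey elsewhere: E.
The 7 still-open variables together cover exactly {black, brown, green, purple, red, teal, white} — 7 values for 7 variables — and black appears only in G's list, so G = black.
Among the 6 still-open variables, brown fits only E (and all 6 values in {brown, green, purple, red, teal, white} must be used), so E = brown.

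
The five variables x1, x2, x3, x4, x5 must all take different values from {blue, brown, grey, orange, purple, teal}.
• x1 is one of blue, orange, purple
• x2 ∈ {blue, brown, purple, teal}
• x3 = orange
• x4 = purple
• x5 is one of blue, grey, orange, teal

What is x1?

blue

x3 must be orange (only option left). Strike orange from x1, x5.
x4 has just one choice, so x4 = purple. Strike purple from x1, x2.
So x1 = blue.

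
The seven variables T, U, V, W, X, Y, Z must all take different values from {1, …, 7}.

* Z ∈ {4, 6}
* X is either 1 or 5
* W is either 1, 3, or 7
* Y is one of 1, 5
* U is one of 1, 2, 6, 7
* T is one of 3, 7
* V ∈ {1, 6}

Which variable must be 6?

V

The 7 variables draw from only 7 values {1, 2, 3, 4, 5, 6, 7}, so each is used; only U can be 2, hence U = 2.
The 6 still-open variables together cover exactly {1, 3, 4, 5, 6, 7} — 6 values for 6 variables — and 4 appears only in Z's list, so Z = 4.
The 5 still-open variables together cover exactly {1, 3, 5, 6, 7} — 5 values for 5 variables — and 6 appears only in V's list, so V = 6.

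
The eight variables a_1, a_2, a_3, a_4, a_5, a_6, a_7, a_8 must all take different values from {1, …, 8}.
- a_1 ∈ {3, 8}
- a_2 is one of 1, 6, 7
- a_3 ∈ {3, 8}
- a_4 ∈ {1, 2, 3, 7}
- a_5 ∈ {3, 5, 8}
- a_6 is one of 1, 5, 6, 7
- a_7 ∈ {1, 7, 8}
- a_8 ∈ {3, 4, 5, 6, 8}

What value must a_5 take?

The 8 variables together cover exactly {1, 2, 3, 4, 5, 6, 7, 8} — 8 values for 8 variables — and 2 appears only in a_4's list, so a_4 = 2.
The 7 still-open variables together cover exactly {1, 3, 4, 5, 6, 7, 8} — 7 values for 7 variables — and 4 appears only in a_8's list, so a_8 = 4.
a_1 and a_3 share exactly the 2 values {3, 8}; by pigeonhole those values go to them, so strike 3, 8 from a_5, a_7.
So a_5 = 5.

5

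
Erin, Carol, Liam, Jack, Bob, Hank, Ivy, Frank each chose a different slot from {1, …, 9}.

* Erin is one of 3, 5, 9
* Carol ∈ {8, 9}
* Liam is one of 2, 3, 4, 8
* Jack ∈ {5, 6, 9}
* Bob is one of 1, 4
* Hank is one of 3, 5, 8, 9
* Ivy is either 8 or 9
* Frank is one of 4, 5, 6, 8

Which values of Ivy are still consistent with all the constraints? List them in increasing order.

8, 9

The 8 variables together cover exactly {1, 2, 3, 4, 5, 6, 8, 9} — 8 values for 8 variables — and 1 appears only in Bob's list, so Bob = 1.
The 7 still-open variables draw from only 7 values {2, 3, 4, 5, 6, 8, 9}, so each is used; only Liam can be 2, hence Liam = 2.
The 6 still-open variables together cover exactly {3, 4, 5, 6, 8, 9} — 6 values for 6 variables — and 4 appears only in Frank's list, so Frank = 4.
The 5 still-open variables draw from only 5 values {3, 5, 6, 8, 9}, so each is used; only Jack can be 6, hence Jack = 6.
The 2 variables Carol and Ivy are confined to {8, 9}, which locks those values in; drop them from Erin, Hank.
No further eliminations apply; Ivy can still be any of 8, 9.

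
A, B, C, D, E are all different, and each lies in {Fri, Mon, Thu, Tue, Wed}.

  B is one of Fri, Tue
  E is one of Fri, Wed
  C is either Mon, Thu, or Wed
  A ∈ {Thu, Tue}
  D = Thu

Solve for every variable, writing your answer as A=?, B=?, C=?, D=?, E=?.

A=Tue, B=Fri, C=Mon, D=Thu, E=Wed

D must be Thu (only option left). Eliminate Thu elsewhere: A, C.
A has just one choice, so A = Tue. Eliminate Tue elsewhere: B.
That leaves B = Fri. Eliminate Fri elsewhere: E.
E's domain is down to {Wed}, so E = Wed. Remove Wed from C.
That leaves C = Mon.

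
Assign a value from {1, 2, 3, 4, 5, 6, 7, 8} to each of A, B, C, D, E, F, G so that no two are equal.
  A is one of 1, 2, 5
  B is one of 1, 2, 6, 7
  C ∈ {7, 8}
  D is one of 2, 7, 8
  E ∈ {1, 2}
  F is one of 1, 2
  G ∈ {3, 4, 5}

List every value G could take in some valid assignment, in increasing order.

E and F between them cover only {1, 2} — a naked pair. Remove those values from A, B, D.
That leaves A = 5. Strike 5 from G.
C and D between them cover only {7, 8} — a naked pair. Remove those values from B.
B must be 6 (only option left).
No further eliminations apply; G can still be any of 3, 4.

3, 4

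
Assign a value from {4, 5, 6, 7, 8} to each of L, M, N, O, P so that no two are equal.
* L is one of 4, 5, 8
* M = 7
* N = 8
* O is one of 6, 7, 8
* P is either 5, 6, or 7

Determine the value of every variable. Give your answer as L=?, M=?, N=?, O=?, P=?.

L=4, M=7, N=8, O=6, P=5

M's domain is down to {7}, so M = 7. Eliminate 7 elsewhere: O, P.
That leaves N = 8. So L, O can't be 8.
O's domain is down to {6}, so O = 6. Strike 6 from P.
P has just one choice, so P = 5. So L can't be 5.
That leaves L = 4.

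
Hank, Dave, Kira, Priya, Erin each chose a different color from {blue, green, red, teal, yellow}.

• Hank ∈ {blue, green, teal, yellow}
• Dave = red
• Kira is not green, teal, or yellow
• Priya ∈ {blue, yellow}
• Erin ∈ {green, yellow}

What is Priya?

yellow

Dave's domain is down to {red}, so Dave = red. Strike red from Kira.
That leaves Kira = blue. Eliminate blue elsewhere: Hank, Priya.
So Priya = yellow.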